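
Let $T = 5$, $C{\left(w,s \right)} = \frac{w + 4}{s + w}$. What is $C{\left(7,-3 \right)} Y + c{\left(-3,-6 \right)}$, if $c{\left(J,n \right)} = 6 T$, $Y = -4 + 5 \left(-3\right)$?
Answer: $- \frac{89}{4} \approx -22.25$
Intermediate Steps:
$C{\left(w,s \right)} = \frac{4 + w}{s + w}$
$Y = -19$ ($Y = -4 - 15 = -19$)
$c{\left(J,n \right)} = 30$ ($c{\left(J,n \right)} = 6 \cdot 5 = 30$)
$C{\left(7,-3 \right)} Y + c{\left(-3,-6 \right)} = \frac{4 + 7}{-3 + 7} \left(-19\right) + 30 = \frac{1}{4} \cdot 11 \left(-19\right) + 30 = \frac{11}{4} \left(-19\right) + 30 = - \frac{209}{4} + 30 = - \frac{89}{4}$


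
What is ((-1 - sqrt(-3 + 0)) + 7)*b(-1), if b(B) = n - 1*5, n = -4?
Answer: -54 + 9*I*sqrt(3) ≈ -54.0 + 15.588*I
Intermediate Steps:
b(B) = -9 (b(B) = -4 - 1*5 = -4 - 5 = -9)
((-1 - sqrt(-3 + 0)) + 7)*b(-1) = ((-1 - sqrt(-3 + 0)) + 7)*(-9) = ((-1 - sqrt(-3)) + 7)*(-9) = ((-1 - I*sqrt(3)) + 7)*(-9) = (6 - I*sqrt(3))*(-9) = -54 + 9*I*sqrt(3)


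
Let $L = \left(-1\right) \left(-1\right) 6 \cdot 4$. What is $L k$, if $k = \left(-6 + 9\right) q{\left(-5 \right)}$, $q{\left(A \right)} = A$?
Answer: $-360$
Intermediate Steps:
$k = -15$ ($k = \left(-6 + 9\right) \left(-5\right) = 3 \left(-5\right) = -15$)
$L = 24$ ($L = 1 \cdot 6 \cdot 4 = 6 \cdot 4 = 24$)
$L k = 24 \left(-15\right) = -360$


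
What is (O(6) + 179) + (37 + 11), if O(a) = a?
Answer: 233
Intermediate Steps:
(O(6) + 179) + (37 + 11) = (6 + 179) + (37 + 11) = 185 + 48 = 233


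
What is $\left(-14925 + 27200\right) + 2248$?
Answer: $14523$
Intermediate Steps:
$\left(-14925 + 27200\right) + 2248 = 12275 + 2248 = 14523$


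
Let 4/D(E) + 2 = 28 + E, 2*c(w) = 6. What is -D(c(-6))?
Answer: -4/29 ≈ -0.13793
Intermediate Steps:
c(w) = 3 (c(w) = (½)*6 = 3)
D(E) = 4/(26 + E) (D(E) = 4/(-2 + (28 + E)) = 4/(26 + E))
-D(c(-6)) = -4/(26 + 3) = -4/29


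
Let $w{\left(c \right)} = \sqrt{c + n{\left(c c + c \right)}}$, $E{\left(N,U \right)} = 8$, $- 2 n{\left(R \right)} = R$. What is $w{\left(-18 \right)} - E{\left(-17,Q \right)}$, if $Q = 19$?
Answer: $-8 + 3 i \sqrt{19} \approx -8.0 + 13.077 i$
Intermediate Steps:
$n{\left(R \right)} = - \frac{R}{2}$
$w{\left(c \right)} = \sqrt{\frac{c}{2} - \frac{c^{2}}{2}}$ ($w{\left(c \right)} = \sqrt{c - \frac{c c + c}{2}} = \sqrt{c - \frac{c^{2} + c}{2}} = \sqrt{c - \frac{c + c^{2}}{2}} = \sqrt{c - \left(\frac{c}{2} + \frac{c^{2}}{2}\right)} = \sqrt{\frac{c}{2} - \frac{c^{2}}{2}}$)
$w{\left(-18 \right)} - E{\left(-17,Q \right)} = \frac{\sqrt{2} \sqrt{- 18 \left(1 - -18\right)}}{2} - 8 = \frac{\sqrt{2} \sqrt{- 18 \left(1 + 18\right)}}{2} - 8 = \frac{\sqrt{2} \sqrt{\left(-18\right) 19}}{2} - 8 = \frac{\sqrt{2} \sqrt{-342}}{2} - 8 = \frac{\sqrt{2} \cdot 3 i \sqrt{38}}{2} - 8 = 3 i \sqrt{19} - 8 = -8 + 3 i \sqrt{19}$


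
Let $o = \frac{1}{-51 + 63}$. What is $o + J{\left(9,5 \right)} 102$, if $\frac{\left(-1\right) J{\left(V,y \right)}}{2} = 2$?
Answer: $- \frac{4895}{12} \approx -407.92$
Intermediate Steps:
$J{\left(V,y \right)} = -4$ ($J{\left(V,y \right)} = \left(-2\right) 2 = -4$)
$o = \frac{1}{12} \approx 0.083333$
$o + J{\left(9,5 \right)} 102 = \frac{1}{12} - 408 = - \frac{4895}{12}$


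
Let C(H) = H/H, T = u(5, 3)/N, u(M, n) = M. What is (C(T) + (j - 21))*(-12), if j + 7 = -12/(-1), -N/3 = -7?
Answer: 180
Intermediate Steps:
N = 21 (N = -3*(-7) = 21)
T = 5/21 ≈ 0.23810
j = 5 (j = -7 - 12/(-1) = -7 - 12*(-1) = -7 + 12 = 5)
C(H) = 1
(C(T) + (j - 21))*(-12) = (1 + (5 - 21))*(-12) = (1 - 16)*(-12) = -15*(-12) = 180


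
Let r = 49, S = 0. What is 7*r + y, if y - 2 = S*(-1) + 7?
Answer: 352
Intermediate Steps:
y = 9 (y = 2 + (0*(-1) + 7) = 2 + (0 + 7) = 2 + 7 = 9)
7*r + y = 7*49 + 9 = 343 + 9 = 352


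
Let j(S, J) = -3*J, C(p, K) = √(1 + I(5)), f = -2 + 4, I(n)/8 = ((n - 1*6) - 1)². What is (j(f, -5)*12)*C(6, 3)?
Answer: 180*√33 ≈ 1034.0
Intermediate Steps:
I(n) = 8*(-7 + n)² (I(n) = 8*((n - 1*6) - 1)² = 8*((n - 6) - 1)² = 8*((-6 + n) - 1)² = 8*(-7 + n)²)
f = 2
C(p, K) = √33 (C(p, K) = √(1 + 8*(-7 + 5)²) = √(1 + 8*(-2)²) = √(1 + 8*4) = √(1 + 32) = √33)
(j(f, -5)*12)*C(6, 3) = (-3*(-5)*12)*√33 = (15*12)*√33 = 180*√33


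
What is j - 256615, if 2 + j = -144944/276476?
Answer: -17737146659/69119 ≈ -2.5662e+5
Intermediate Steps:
j = -174474/69119 (j = -2 - 144944/276476 = -2 - 144944*1/276476 = -2 - 36236/69119 = -174474/69119 ≈ -2.5243)
j - 256615 = -174474/69119 - 256615 = -17737146659/69119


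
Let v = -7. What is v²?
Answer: 49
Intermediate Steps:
v² = (-7)² = 49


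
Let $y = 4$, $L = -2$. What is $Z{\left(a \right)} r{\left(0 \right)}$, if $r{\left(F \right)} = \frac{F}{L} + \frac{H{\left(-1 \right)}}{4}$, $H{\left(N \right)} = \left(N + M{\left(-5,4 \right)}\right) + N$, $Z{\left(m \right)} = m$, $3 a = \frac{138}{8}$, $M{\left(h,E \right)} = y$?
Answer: $\frac{23}{8} \approx 2.875$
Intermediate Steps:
$M{\left(h,E \right)} = 4$
$a = \frac{23}{4}$ ($a = \frac{138 \cdot \frac{1}{8}}{3} = \frac{1}{3} \cdot \frac{69}{4} = \frac{23}{4} \approx 5.75$)
$H{\left(N \right)} = 4 + 2 N$ ($H{\left(N \right)} = \left(N + 4\right) + N = \left(4 + N\right) + N = 4 + 2 N$)
$r{\left(F \right)} = \frac{1}{2} - \frac{F}{2}$ ($r{\left(F \right)} = \frac{F}{-2} + \frac{4 + 2 \left(-1\right)}{4} = F \left(- \frac{1}{2}\right) + \left(4 - 2\right) \frac{1}{4} = - \frac{F}{2} + 2 \cdot \frac{1}{4} = - \frac{F}{2} + \frac{1}{2} = \frac{1}{2} - \frac{F}{2}$)
$Z{\left(a \right)} r{\left(0 \right)} = \frac{23 \left(\frac{1}{2} - 0\right)}{4} = \frac{23 \left(\frac{1}{2} + 0\right)}{4} = \frac{23}{4} \cdot \frac{1}{2} = \frac{23}{8}$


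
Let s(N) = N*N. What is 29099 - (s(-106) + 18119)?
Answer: -256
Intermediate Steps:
s(N) = N²
29099 - (s(-106) + 18119) = 29099 - ((-106)² + 18119) = 29099 - (11236 + 18119) = 29099 - 1*29355 = 29099 - 29355 = -256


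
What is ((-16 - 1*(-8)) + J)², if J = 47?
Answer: 1521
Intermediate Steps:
((-16 - 1*(-8)) + J)² = ((-16 - 1*(-8)) + 47)² = ((-16 + 8) + 47)² = (-8 + 47)² = 39² = 1521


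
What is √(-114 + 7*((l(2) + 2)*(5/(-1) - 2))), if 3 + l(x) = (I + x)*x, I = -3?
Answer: √33 ≈ 5.7446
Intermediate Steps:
l(x) = -3 + x*(-3 + x) (l(x) = -3 + (-3 + x)*x = -3 + x*(-3 + x))
√(-114 + 7*((l(2) + 2)*(5/(-1) - 2))) = √(-114 + 7*(((-3 + 2² - 3*2) + 2)*(5/(-1) - 2))) = √(-114 + 7*(((-3 + 4 - 6) + 2)*(5*(-1) - 2))) = √(-114 + 7*((-5 + 2)*(-5 - 2))) = √(-114 + 7*(-3*(-7))) = √(-114 + 7*21) = √(-114 + 147) = √33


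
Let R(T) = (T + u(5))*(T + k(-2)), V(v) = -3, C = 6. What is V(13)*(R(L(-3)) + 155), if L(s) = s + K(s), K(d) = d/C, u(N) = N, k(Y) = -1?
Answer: -1779/4 ≈ -444.75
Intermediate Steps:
K(d) = d/6
L(s) = 7*s/6 (L(s) = s + s/6 = 7*s/6)
R(T) = (-1 + T)*(5 + T) (R(T) = (T + 5)*(T - 1) = (5 + T)*(-1 + T) = (-1 + T)*(5 + T))
V(13)*(R(L(-3)) + 155) = -3*((-5 + ((7/6)*(-3))² + 4*((7/6)*(-3))) + 155) = -3*((-5 + (-7/2)² + 4*(-7/2)) + 155) = -3*((-5 + 49/4 - 14) + 155) = -3*(-27/4 + 155) = -3*593/4 = -1779/4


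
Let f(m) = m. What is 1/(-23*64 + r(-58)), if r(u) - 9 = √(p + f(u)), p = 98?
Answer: -1463/2140329 - 2*√10/2140329 ≈ -0.00068649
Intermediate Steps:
r(u) = 9 + √(98 + u)
1/(-23*64 + r(-58)) = 1/(-23*64 + (9 + √(98 - 58))) = 1/(-1472 + (9 + √40)) = 1/(-1472 + (9 + 2*√10)) = 1/(-1463 + 2*√10)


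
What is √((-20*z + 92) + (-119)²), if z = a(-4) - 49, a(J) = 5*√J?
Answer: √(15233 - 200*I) ≈ 123.42 - 0.8102*I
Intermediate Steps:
z = -49 + 10*I (z = 5*√(-4) - 49 = 5*(2*I) - 49 = 10*I - 49 = -49 + 10*I ≈ -49.0 + 10.0*I)
√((-20*z + 92) + (-119)²) = √((-20*(-49 + 10*I) + 92) + (-119)²) = √(((980 - 200*I) + 92) + 14161) = √((1072 - 200*I) + 14161) = √(15233 - 200*I)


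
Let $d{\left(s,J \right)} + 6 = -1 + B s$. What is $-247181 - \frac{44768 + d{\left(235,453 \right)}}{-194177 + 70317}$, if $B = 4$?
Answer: $- \frac{30615792959}{123860} \approx -2.4718 \cdot 10^{5}$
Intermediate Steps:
$d{\left(s,J \right)} = -7 + 4 s$ ($d{\left(s,J \right)} = -6 + \left(-1 + 4 s\right) = -7 + 4 s$)
$-247181 - \frac{44768 + d{\left(235,453 \right)}}{-194177 + 70317} = -247181 - \frac{44768 + \left(-7 + 4 \cdot 235\right)}{-194177 + 70317} = -247181 - \frac{44768 + \left(-7 + 940\right)}{-123860} = -247181 - \left(44768 + 933\right) \left(- \frac{1}{123860}\right) = -247181 - 45701 \left(- \frac{1}{123860}\right) = -247181 - - \frac{45701}{123860} = -247181 + \frac{45701}{123860} = - \frac{30615792959}{123860}$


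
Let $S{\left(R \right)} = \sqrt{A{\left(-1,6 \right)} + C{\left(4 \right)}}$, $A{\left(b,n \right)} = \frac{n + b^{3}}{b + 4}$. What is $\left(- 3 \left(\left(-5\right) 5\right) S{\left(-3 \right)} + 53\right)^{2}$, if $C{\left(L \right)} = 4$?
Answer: $34684 + 2650 \sqrt{51} \approx 53609.0$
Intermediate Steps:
$A{\left(b,n \right)} = \frac{n + b^{3}}{4 + b}$
$S{\left(R \right)} = \frac{\sqrt{51}}{3}$ ($S{\left(R \right)} = \sqrt{\frac{6 + \left(-1\right)^{3}}{4 - 1} + 4} = \sqrt{\frac{6 - 1}{3} + 4} = \sqrt{\frac{1}{3} \cdot 5 + 4} = \sqrt{\frac{5}{3} + 4} = \sqrt{\frac{17}{3}} = \frac{\sqrt{51}}{3}$)
$\left(- 3 \left(\left(-5\right) 5\right) S{\left(-3 \right)} + 53\right)^{2} = \left(- 3 \left(\left(-5\right) 5\right) \frac{\sqrt{51}}{3} + 53\right)^{2} = \left(\left(-3\right) \left(-25\right) \frac{\sqrt{51}}{3} + 53\right)^{2} = \left(75 \frac{\sqrt{51}}{3} + 53\right)^{2} = \left(25 \sqrt{51} + 53\right)^{2} = \left(53 + 25 \sqrt{51}\right)^{2}$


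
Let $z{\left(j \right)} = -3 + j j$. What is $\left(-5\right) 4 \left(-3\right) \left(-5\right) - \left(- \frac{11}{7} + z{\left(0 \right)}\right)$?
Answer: $- \frac{2068}{7} \approx -295.43$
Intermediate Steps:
$z{\left(j \right)} = -3 + j^{2}$
$\left(-5\right) 4 \left(-3\right) \left(-5\right) - \left(- \frac{11}{7} + z{\left(0 \right)}\right) = \left(-5\right) 4 \left(-3\right) \left(-5\right) - \left(-3 - \frac{11}{7}\right) = \left(-20\right) \left(-3\right) \left(-5\right) - - \frac{32}{7} = 60 \left(-5\right) + \left(\frac{11}{7} - -3\right) = -300 + \left(\frac{11}{7} + 3\right) = -300 + \frac{32}{7} = - \frac{2068}{7}$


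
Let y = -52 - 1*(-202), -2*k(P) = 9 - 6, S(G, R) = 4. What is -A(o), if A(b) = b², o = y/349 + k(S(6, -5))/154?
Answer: -2038793409/11554530064 ≈ -0.17645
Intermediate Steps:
k(P) = -3/2 (k(P) = -(9 - 6)/2 = -½*3 = -3/2)
y = 150 (y = -52 + 202 = 150)
o = 45153/107492 (o = 150/349 - 3/2/154 = 150*(1/349) - 3/2*1/154 = 150/349 - 3/308 = 45153/107492 ≈ 0.42006)
-A(o) = -(45153/107492)² = -1*2038793409/11554530064 = -2038793409/11554530064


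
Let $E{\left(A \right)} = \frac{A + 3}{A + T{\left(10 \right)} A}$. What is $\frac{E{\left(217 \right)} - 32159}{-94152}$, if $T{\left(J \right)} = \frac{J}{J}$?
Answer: $\frac{2326131}{6810328} \approx 0.34156$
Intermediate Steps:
$T{\left(J \right)} = 1$
$E{\left(A \right)} = \frac{3 + A}{2 A}$ ($E{\left(A \right)} = \frac{A + 3}{A + 1 A} = \frac{3 + A}{A + A} = \frac{3 + A}{2 A}$)
$\frac{E{\left(217 \right)} - 32159}{-94152} = \frac{\frac{3 + 217}{2 \cdot 217} - 32159}{-94152} = \left(\frac{1}{2} \cdot \frac{1}{217} \cdot 220 - 32159\right) \left(- \frac{1}{94152}\right) = \left(\frac{110}{217} - 32159\right) \left(- \frac{1}{94152}\right) = \left(- \frac{6978393}{217}\right) \left(- \frac{1}{94152}\right) = \frac{2326131}{6810328}$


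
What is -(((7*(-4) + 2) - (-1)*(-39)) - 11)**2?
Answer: -5776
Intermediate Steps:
-(((7*(-4) + 2) - (-1)*(-39)) - 11)**2 = -(((-28 + 2) - 1*39) - 11)**2 = -((-26 - 39) - 11)**2 = -(-65 - 11)**2 = -1*(-76)**2 = -1*5776 = -5776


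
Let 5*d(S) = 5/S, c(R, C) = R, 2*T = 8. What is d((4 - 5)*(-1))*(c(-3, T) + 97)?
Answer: 94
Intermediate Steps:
T = 4 (T = (½)*8 = 4)
d(S) = 1/S (d(S) = (5/S)/5 = 1/S)
d((4 - 5)*(-1))*(c(-3, T) + 97) = (-3 + 97)/(((4 - 5)*(-1))) = 94/(-1*(-1)) = 94/1 = 1*94 = 94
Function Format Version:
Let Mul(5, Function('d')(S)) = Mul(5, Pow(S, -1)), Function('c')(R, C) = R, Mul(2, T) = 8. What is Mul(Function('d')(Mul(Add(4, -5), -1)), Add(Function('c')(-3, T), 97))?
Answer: 94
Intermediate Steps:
T = 4 (T = Mul(Rational(1, 2), 8) = 4)
Function('d')(S) = Pow(S, -1) (Function('d')(S) = Mul(Rational(1, 5), Mul(5, Pow(S, -1))) = Pow(S, -1))
Mul(Function('d')(Mul(Add(4, -5), -1)), Add(Function('c')(-3, T), 97)) = Mul(Pow(Mul(Add(4, -5), -1), -1), Add(-3, 97)) = Mul(Pow(Mul(-1, -1), -1), 94) = Mul(Pow(1, -1), 94) = Mul(1, 94) = 94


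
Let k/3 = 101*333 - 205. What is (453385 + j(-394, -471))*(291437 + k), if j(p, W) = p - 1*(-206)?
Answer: 177526782037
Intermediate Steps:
j(p, W) = 206 + p (j(p, W) = p + 206 = 206 + p)
k = 100284 (k = 3*(101*333 - 205) = 3*(33633 - 205) = 3*33428 = 100284)
(453385 + j(-394, -471))*(291437 + k) = (453385 + (206 - 394))*(291437 + 100284) = (453385 - 188)*391721 = 453197*391721 = 177526782037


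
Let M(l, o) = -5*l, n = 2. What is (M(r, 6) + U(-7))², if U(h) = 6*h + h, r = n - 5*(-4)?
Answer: 25281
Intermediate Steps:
r = 22 (r = 2 - 5*(-4) = 2 + 20 = 22)
U(h) = 7*h
(M(r, 6) + U(-7))² = (-5*22 + 7*(-7))² = (-110 - 49)² = (-159)² = 25281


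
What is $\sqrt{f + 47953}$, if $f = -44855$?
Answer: $\sqrt{3098} \approx 55.66$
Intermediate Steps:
$\sqrt{f + 47953} = \sqrt{-44855 + 47953} = \sqrt{3098}$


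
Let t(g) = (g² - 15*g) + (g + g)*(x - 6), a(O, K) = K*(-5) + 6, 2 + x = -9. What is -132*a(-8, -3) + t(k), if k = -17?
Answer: -1650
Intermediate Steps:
x = -11 (x = -2 - 9 = -11)
a(O, K) = 6 - 5*K (a(O, K) = -5*K + 6 = 6 - 5*K)
t(g) = g² - 49*g (t(g) = (g² - 15*g) + (g + g)*(-11 - 6) = (g² - 15*g) + (2*g)*(-17) = (g² - 15*g) - 34*g = g² - 49*g)
-132*a(-8, -3) + t(k) = -132*(6 - 5*(-3)) - 17*(-49 - 17) = -132*(6 + 15) - 17*(-66) = -132*21 + 1122 = -2772 + 1122 = -1650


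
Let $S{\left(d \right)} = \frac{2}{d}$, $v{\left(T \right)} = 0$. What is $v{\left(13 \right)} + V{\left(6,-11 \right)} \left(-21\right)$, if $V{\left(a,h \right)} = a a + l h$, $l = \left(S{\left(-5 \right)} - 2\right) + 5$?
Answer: $- \frac{777}{5} \approx -155.4$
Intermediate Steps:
$l = \frac{13}{5}$ ($l = \left(\frac{2}{-5} - 2\right) + 5 = \left(2 \left(- \frac{1}{5}\right) - 2\right) + 5 = \left(- \frac{2}{5} - 2\right) + 5 = - \frac{12}{5} + 5 = \frac{13}{5} \approx 2.6$)
$V{\left(a,h \right)} = a^{2} + \frac{13 h}{5}$ ($V{\left(a,h \right)} = a a + \frac{13 h}{5} = a^{2} + \frac{13 h}{5}$)
$v{\left(13 \right)} + V{\left(6,-11 \right)} \left(-21\right) = 0 + \left(6^{2} + \frac{13}{5} \left(-11\right)\right) \left(-21\right) = 0 + \left(36 - \frac{143}{5}\right) \left(-21\right) = 0 + \frac{37}{5} \left(-21\right) = 0 - \frac{777}{5} = - \frac{777}{5}$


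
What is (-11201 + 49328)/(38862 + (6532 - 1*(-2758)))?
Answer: 38127/48152 ≈ 0.79181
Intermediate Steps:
(-11201 + 49328)/(38862 + (6532 - 1*(-2758))) = 38127/(38862 + (6532 + 2758)) = 38127/(38862 + 9290) = 38127/48152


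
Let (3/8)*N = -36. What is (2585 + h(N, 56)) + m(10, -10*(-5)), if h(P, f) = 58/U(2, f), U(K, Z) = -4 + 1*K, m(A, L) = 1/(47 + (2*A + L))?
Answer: 299053/117 ≈ 2556.0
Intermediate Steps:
N = -96 (N = (8/3)*(-36) = -96)
m(A, L) = 1/(47 + L + 2*A) (m(A, L) = 1/(47 + (L + 2*A)) = 1/(47 + L + 2*A))
U(K, Z) = -4 + K
h(P, f) = -29 (h(P, f) = 58/(-4 + 2) = 58/(-2) = 58*(-½) = -29)
(2585 + h(N, 56)) + m(10, -10*(-5)) = (2585 - 29) + 1/(47 - 10*(-5) + 2*10) = 2556 + 1/(47 + 50 + 20) = 2556 + 1/117 = 299053/117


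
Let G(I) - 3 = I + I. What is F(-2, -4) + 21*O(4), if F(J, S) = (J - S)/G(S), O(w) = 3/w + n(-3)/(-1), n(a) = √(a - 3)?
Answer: 307/20 - 21*I*√6 ≈ 15.35 - 51.439*I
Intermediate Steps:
G(I) = 3 + 2*I (G(I) = 3 + (I + I) = 3 + 2*I)
n(a) = √(-3 + a)
O(w) = 3/w - I*√6 (O(w) = 3/w + √(-3 - 3)/(-1) = 3/w + √(-6)*(-1) = 3/w + (I*√6)*(-1) = 3/w - I*√6)
F(J, S) = (J - S)/(3 + 2*S)
F(-2, -4) + 21*O(4) = (-2 - 1*(-4))/(3 + 2*(-4)) + 21*(3/4 - I*√6) = (-2 + 4)/(3 - 8) + 21*(3*(¼) - I*√6) = 2/(-5) + 21*(¾ - I*√6) = -⅕*2 + (63/4 - 21*I*√6) = -⅖ + (63/4 - 21*I*√6) = 307/20 - 21*I*√6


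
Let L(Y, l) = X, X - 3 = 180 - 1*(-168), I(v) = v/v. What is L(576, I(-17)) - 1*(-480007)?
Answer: 480358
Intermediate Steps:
I(v) = 1
X = 351 (X = 3 + (180 - 1*(-168)) = 3 + (180 + 168) = 3 + 348 = 351)
L(Y, l) = 351
L(576, I(-17)) - 1*(-480007) = 351 - 1*(-480007) = 351 + 480007 = 480358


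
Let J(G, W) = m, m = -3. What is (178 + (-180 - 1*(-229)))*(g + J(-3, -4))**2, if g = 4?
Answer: 227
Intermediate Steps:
J(G, W) = -3
(178 + (-180 - 1*(-229)))*(g + J(-3, -4))**2 = (178 + (-180 - 1*(-229)))*(4 - 3)**2 = (178 + (-180 + 229))*1**2 = (178 + 49)*1 = 227*1 = 227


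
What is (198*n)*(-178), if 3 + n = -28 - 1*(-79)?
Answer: -1691712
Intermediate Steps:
n = 48 (n = -3 + (-28 - 1*(-79)) = -3 + (-28 + 79) = -3 + 51 = 48)
(198*n)*(-178) = (198*48)*(-178) = 9504*(-178) = -1691712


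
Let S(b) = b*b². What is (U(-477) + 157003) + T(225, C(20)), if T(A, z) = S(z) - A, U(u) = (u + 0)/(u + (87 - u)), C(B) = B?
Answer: 4778403/29 ≈ 1.6477e+5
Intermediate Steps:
S(b) = b³
U(u) = u/87
T(A, z) = z³ - A
(U(-477) + 157003) + T(225, C(20)) = ((1/87)*(-477) + 157003) + (20³ - 1*225) = (-159/29 + 157003) + (8000 - 225) = 4552928/29 + 7775 = 4778403/29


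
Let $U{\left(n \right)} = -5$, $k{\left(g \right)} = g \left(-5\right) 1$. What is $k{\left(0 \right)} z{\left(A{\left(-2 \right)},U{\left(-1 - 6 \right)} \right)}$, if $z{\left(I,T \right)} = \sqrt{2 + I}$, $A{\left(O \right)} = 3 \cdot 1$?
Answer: $0$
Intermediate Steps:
$A{\left(O \right)} = 3$
$k{\left(g \right)} = - 5 g$ ($k{\left(g \right)} = - 5 g 1 = - 5 g$)
$k{\left(0 \right)} z{\left(A{\left(-2 \right)},U{\left(-1 - 6 \right)} \right)} = \left(-5\right) 0 \sqrt{2 + 3} = 0 \sqrt{5} = 0$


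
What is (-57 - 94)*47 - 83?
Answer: -7180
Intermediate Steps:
(-57 - 94)*47 - 83 = -151*47 - 83 = -7097 - 83 = -7180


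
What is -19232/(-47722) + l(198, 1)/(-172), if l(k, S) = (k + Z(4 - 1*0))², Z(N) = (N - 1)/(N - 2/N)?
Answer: -11538389264/50275127 ≈ -229.50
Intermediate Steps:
Z(N) = (-1 + N)/(N - 2/N)
l(k, S) = (6/7 + k)² (l(k, S) = (k + (4 - 1*0)*(-1 + (4 - 1*0))/(-2 + (4 - 1*0)²))² = (k + (4 + 0)*(-1 + (4 + 0))/(-2 + (4 + 0)²))² = (k + 4*(-1 + 4)/(-2 + 4²))² = (k + 4*3/(-2 + 16))² = (k + 4*3/14)² = (k + 4*(1/14)*3)² = (k + 6/7)² = (6/7 + k)²)
-19232/(-47722) + l(198, 1)/(-172) = -19232/(-47722) + ((6 + 7*198)²/49)/(-172) = -19232*(-1/47722) + ((6 + 1386)²/49)*(-1/172) = 9616/23861 + ((1/49)*1392²)*(-1/172) = 9616/23861 + ((1/49)*1937664)*(-1/172) = 9616/23861 + (1937664/49)*(-1/172) = 9616/23861 - 484416/2107 = -11538389264/50275127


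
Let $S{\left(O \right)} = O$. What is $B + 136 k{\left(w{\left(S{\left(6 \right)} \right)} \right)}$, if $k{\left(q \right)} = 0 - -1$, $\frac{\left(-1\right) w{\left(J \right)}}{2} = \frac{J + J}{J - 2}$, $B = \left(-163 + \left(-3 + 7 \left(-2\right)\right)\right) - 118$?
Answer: $-162$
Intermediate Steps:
$B = -298$ ($B = \left(-163 - 17\right) - 118 = -180 - 118 = -298$)
$w{\left(J \right)} = - \frac{4 J}{-2 + J}$ ($w{\left(J \right)} = - 2 \frac{J + J}{J - 2} = - 2 \frac{2 J}{-2 + J} = - \frac{4 J}{-2 + J}$)
$k{\left(q \right)} = 1$ ($k{\left(q \right)} = 0 + 1 = 1$)
$B + 136 k{\left(w{\left(S{\left(6 \right)} \right)} \right)} = -298 + 136 \cdot 1 = -298 + 136 = -162$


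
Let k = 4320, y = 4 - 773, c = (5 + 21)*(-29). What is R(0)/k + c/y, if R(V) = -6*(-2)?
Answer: 272209/276840 ≈ 0.98327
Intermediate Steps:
R(V) = 12
c = -754 (c = 26*(-29) = -754)
y = -769
R(0)/k + c/y = 12/4320 - 754/(-769) = 12*(1/4320) - 754*(-1/769) = 1/360 + 754/769 = 272209/276840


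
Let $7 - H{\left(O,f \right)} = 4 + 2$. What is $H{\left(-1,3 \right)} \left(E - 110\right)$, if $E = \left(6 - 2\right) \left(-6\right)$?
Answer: $-134$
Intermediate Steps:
$H{\left(O,f \right)} = 1$ ($H{\left(O,f \right)} = 7 - \left(4 + 2\right) = 7 - 6 = 1$)
$E = -24$ ($E = 4 \left(-6\right) = -24$)
$H{\left(-1,3 \right)} \left(E - 110\right) = 1 \left(-24 - 110\right) = 1 \left(-134\right) = -134$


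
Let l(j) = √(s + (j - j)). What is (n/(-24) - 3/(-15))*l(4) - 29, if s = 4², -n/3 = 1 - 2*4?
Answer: -317/10 ≈ -31.700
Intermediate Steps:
n = 21 (n = -3*(1 - 2*4) = -3*(1 - 8) = -3*(-7) = 21)
s = 16
l(j) = 4 (l(j) = √(16 + (j - j)) = √(16 + 0) = √16 = 4)
(n/(-24) - 3/(-15))*l(4) - 29 = (21/(-24) - 3/(-15))*4 - 29 = (21*(-1/24) - 3*(-1/15))*4 - 29 = (-7/8 + ⅕)*4 - 29 = -27/40*4 - 29 = -27/10 - 29 = -317/10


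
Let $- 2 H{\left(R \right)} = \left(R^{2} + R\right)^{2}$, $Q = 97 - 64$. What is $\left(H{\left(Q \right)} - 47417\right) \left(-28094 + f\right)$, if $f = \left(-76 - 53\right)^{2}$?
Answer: $7752066127$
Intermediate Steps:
$Q = 33$ ($Q = 97 - 64 = 33$)
$H{\left(R \right)} = - \frac{\left(R + R^{2}\right)^{2}}{2}$ ($H{\left(R \right)} = - \frac{\left(R^{2} + R\right)^{2}}{2} = - \frac{\left(R + R^{2}\right)^{2}}{2}$)
$f = 16641$ ($f = \left(-129\right)^{2} = 16641$)
$\left(H{\left(Q \right)} - 47417\right) \left(-28094 + f\right) = \left(- \frac{33^{2} \left(1 + 33\right)^{2}}{2} - 47417\right) \left(-28094 + 16641\right) = \left(\left(- \frac{1}{2}\right) 1089 \cdot 34^{2} - 47417\right) \left(-11453\right) = \left(\left(- \frac{1}{2}\right) 1089 \cdot 1156 - 47417\right) \left(-11453\right) = \left(-629442 - 47417\right) \left(-11453\right) = \left(-676859\right) \left(-11453\right) = 7752066127$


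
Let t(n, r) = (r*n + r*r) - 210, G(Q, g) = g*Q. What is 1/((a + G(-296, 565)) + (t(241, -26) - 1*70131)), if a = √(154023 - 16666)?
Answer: -243171/59131997884 - √137357/59131997884 ≈ -4.1186e-6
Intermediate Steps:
G(Q, g) = Q*g
t(n, r) = -210 + r² + n*r (t(n, r) = (n*r + r²) - 210 = (r² + n*r) - 210 = -210 + r² + n*r)
a = √137357 ≈ 370.62
1/((a + G(-296, 565)) + (t(241, -26) - 1*70131)) = 1/((√137357 - 296*565) + ((-210 + (-26)² + 241*(-26)) - 1*70131)) = 1/((√137357 - 167240) + ((-210 + 676 - 6266) - 70131)) = 1/((-167240 + √137357) + (-5800 - 70131)) = 1/((-167240 + √137357) - 75931) = 1/(-243171 + √137357)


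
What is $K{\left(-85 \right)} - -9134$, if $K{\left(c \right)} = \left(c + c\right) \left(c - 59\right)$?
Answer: $33614$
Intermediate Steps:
$K{\left(c \right)} = 2 c \left(-59 + c\right)$
$K{\left(-85 \right)} - -9134 = 2 \left(-85\right) \left(-59 - 85\right) - -9134 = 2 \left(-85\right) \left(-144\right) + 9134 = 24480 + 9134 = 33614$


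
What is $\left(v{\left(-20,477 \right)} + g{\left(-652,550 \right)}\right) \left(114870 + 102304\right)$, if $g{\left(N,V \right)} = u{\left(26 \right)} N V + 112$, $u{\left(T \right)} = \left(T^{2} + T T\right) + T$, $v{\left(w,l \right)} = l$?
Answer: $-107316577923714$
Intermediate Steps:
$u{\left(T \right)} = T + 2 T^{2}$ ($u{\left(T \right)} = \left(T^{2} + T^{2}\right) + T = 2 T^{2} + T = T + 2 T^{2}$)
$g{\left(N,V \right)} = 112 + 1378 N V$ ($g{\left(N,V \right)} = 26 \left(1 + 2 \cdot 26\right) N V + 112 = 26 \left(1 + 52\right) N V + 112 = 26 \cdot 53 N V + 112 = 1378 N V + 112 = 112 + 1378 N V$)
$\left(v{\left(-20,477 \right)} + g{\left(-652,550 \right)}\right) \left(114870 + 102304\right) = \left(477 + \left(112 + 1378 \left(-652\right) 550\right)\right) \left(114870 + 102304\right) = \left(477 + \left(112 - 494150800\right)\right) 217174 = \left(477 - 494150688\right) 217174 = \left(-494150211\right) 217174 = -107316577923714$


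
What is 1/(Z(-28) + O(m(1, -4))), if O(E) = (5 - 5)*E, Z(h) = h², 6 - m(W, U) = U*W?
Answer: 1/784 ≈ 0.0012755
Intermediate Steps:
m(W, U) = 6 - U*W
O(E) = 0 (O(E) = 0*E = 0)
1/(Z(-28) + O(m(1, -4))) = 1/((-28)² + 0) = 1/(784 + 0) = 1/784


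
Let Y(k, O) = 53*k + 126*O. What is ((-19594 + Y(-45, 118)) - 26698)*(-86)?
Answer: 2907574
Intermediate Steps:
((-19594 + Y(-45, 118)) - 26698)*(-86) = ((-19594 + (53*(-45) + 126*118)) - 26698)*(-86) = ((-19594 + (-2385 + 14868)) - 26698)*(-86) = ((-19594 + 12483) - 26698)*(-86) = (-7111 - 26698)*(-86) = -33809*(-86) = 2907574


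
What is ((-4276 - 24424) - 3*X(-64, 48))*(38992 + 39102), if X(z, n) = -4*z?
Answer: -2301273992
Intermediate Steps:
((-4276 - 24424) - 3*X(-64, 48))*(38992 + 39102) = ((-4276 - 24424) - (-12)*(-64))*(38992 + 39102) = (-28700 - 3*256)*78094 = (-28700 - 768)*78094 = -29468*78094 = -2301273992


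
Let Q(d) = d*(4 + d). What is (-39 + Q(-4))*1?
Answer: -39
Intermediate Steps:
(-39 + Q(-4))*1 = (-39 - 4*(4 - 4))*1 = (-39 - 4*0)*1 = (-39 + 0)*1 = -39*1 = -39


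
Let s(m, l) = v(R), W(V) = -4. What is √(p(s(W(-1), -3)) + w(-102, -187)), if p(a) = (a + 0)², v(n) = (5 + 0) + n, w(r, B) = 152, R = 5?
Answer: 6*√7 ≈ 15.875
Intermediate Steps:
v(n) = 5 + n
s(m, l) = 10 (s(m, l) = 5 + 5 = 10)
p(a) = a²
√(p(s(W(-1), -3)) + w(-102, -187)) = √(10² + 152) = √(100 + 152) = √252 = 6*√7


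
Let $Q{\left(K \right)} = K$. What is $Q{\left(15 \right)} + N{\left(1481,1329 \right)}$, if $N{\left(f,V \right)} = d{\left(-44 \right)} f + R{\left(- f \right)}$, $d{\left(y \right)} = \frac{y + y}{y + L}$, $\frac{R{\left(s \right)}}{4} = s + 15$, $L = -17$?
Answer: $- \frac{226461}{61} \approx -3712.5$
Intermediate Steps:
$R{\left(s \right)} = 60 + 4 s$ ($R{\left(s \right)} = 4 \left(s + 15\right) = 4 \left(15 + s\right) = 60 + 4 s$)
$d{\left(y \right)} = \frac{2 y}{-17 + y}$ ($d{\left(y \right)} = \frac{y + y}{y - 17} = \frac{2 y}{-17 + y}$)
$N{\left(f,V \right)} = 60 - \frac{156 f}{61}$ ($N{\left(f,V \right)} = 2 \left(-44\right) \frac{1}{-17 - 44} f + \left(60 + 4 \left(- f\right)\right) = 2 \left(-44\right) \frac{1}{-61} f - \left(-60 + 4 f\right) = 2 \left(-44\right) \left(- \frac{1}{61}\right) f - \left(-60 + 4 f\right) = \frac{88 f}{61} - \left(-60 + 4 f\right) = 60 - \frac{156 f}{61}$)
$Q{\left(15 \right)} + N{\left(1481,1329 \right)} = 15 + \left(60 - \frac{231036}{61}\right) = 15 - \frac{227376}{61} = - \frac{226461}{61}$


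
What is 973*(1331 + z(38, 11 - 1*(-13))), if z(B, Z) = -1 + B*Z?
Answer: 2181466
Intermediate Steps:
973*(1331 + z(38, 11 - 1*(-13))) = 973*(1331 + (-1 + 38*(11 - 1*(-13)))) = 973*(1331 + (-1 + 38*(11 + 13))) = 973*(1331 + (-1 + 38*24)) = 973*(1331 + (-1 + 912)) = 973*(1331 + 911) = 973*2242 = 2181466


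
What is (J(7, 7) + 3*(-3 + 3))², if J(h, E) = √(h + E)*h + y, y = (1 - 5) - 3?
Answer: 735 - 98*√14 ≈ 368.32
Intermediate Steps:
y = -7 (y = -4 - 3 = -7)
J(h, E) = -7 + h*√(E + h) (J(h, E) = √(h + E)*h - 7 = √(E + h)*h - 7 = h*√(E + h) - 7 = -7 + h*√(E + h))
(J(7, 7) + 3*(-3 + 3))² = ((-7 + 7*√(7 + 7)) + 3*(-3 + 3))² = ((-7 + 7*√14) + 3*0)² = ((-7 + 7*√14) + 0)² = (-7 + 7*√14)²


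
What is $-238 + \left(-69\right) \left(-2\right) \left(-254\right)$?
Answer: $-35290$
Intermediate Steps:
$-238 + \left(-69\right) \left(-2\right) \left(-254\right) = -238 + 138 \left(-254\right) = -238 - 35052 = -35290$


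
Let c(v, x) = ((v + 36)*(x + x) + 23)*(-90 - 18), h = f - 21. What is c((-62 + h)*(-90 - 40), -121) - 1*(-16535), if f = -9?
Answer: 313541507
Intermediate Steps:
h = -30 (h = -9 - 21 = -30)
c(v, x) = -2484 - 216*x*(36 + v) (c(v, x) = ((36 + v)*(2*x) + 23)*(-108) = (2*x*(36 + v) + 23)*(-108) = (23 + 2*x*(36 + v))*(-108) = -2484 - 216*x*(36 + v))
c((-62 + h)*(-90 - 40), -121) - 1*(-16535) = (-2484 - 7776*(-121) - 216*(-62 - 30)*(-90 - 40)*(-121)) - 1*(-16535) = (-2484 + 940896 - 216*(-92*(-130))*(-121)) + 16535 = (-2484 + 940896 - 216*11960*(-121)) + 16535 = (-2484 + 940896 + 312586560) + 16535 = 313524972 + 16535 = 313541507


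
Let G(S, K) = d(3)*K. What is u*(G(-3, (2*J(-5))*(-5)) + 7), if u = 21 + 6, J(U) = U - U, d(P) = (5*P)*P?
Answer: 189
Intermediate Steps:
d(P) = 5*P²
J(U) = 0
G(S, K) = 45*K (G(S, K) = (5*3²)*K = (5*9)*K = 45*K)
u = 27
u*(G(-3, (2*J(-5))*(-5)) + 7) = 27*(45*((2*0)*(-5)) + 7) = 27*(45*(0*(-5)) + 7) = 27*(45*0 + 7) = 27*(0 + 7) = 27*7 = 189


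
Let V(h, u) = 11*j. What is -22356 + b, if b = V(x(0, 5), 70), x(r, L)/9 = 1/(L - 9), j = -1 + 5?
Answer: -22312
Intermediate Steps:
j = 4
x(r, L) = 9/(-9 + L) (x(r, L) = 9/(L - 9) = 9/(-9 + L))
V(h, u) = 44 (V(h, u) = 11*4 = 44)
b = 44
-22356 + b = -22356 + 44 = -22312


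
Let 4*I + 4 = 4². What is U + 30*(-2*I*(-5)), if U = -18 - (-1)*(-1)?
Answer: 881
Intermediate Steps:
I = 3 (I = -1 + (¼)*4² = -1 + (¼)*16 = -1 + 4 = 3)
U = -19 (U = -18 - 1*1 = -18 - 1 = -19)
U + 30*(-2*I*(-5)) = -19 + 30*(-2*3*(-5)) = -19 + 30*(-6*(-5)) = -19 + 30*30 = -19 + 900 = 881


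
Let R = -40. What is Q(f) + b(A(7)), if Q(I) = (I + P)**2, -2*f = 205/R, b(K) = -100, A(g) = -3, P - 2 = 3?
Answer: -10959/256 ≈ -42.809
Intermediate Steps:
P = 5 (P = 2 + 3 = 5)
f = 41/16 (f = -205/(2*(-40)) = -205*(-1)/(2*40) = -1/2*(-41/8) = 41/16 ≈ 2.5625)
Q(I) = (5 + I)**2 (Q(I) = (I + 5)**2 = (5 + I)**2)
Q(f) + b(A(7)) = (5 + 41/16)**2 - 100 = (121/16)**2 - 100 = 14641/256 - 100 = -10959/256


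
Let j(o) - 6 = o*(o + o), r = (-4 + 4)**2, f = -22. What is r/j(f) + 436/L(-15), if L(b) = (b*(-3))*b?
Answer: -436/675 ≈ -0.64593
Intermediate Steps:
L(b) = -3*b**2 (L(b) = (-3*b)*b = -3*b**2)
r = 0 (r = 0**2 = 0)
j(o) = 6 + 2*o**2 (j(o) = 6 + o*(o + o) = 6 + o*(2*o) = 6 + 2*o**2)
r/j(f) + 436/L(-15) = 0/(6 + 2*(-22)**2) + 436/((-3*(-15)**2)) = 0/(6 + 2*484) + 436/((-3*225)) = 0/(6 + 968) + 436/(-675) = 0/974 + 436*(-1/675) = 0*(1/974) - 436/675 = 0 - 436/675 = -436/675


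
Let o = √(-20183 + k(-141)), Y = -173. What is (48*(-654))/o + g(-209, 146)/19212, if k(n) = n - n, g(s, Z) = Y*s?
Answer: 36157/19212 + 31392*I*√20183/20183 ≈ 1.882 + 220.97*I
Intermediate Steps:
g(s, Z) = -173*s
k(n) = 0
o = I*√20183 (o = √(-20183 + 0) = √(-20183) = I*√20183 ≈ 142.07*I)
(48*(-654))/o + g(-209, 146)/19212 = (48*(-654))/((I*√20183)) - 173*(-209)/19212 = -(-31392)*I*√20183/20183 + 36157*(1/19212) = 31392*I*√20183/20183 + 36157/19212 = 36157/19212 + 31392*I*√20183/20183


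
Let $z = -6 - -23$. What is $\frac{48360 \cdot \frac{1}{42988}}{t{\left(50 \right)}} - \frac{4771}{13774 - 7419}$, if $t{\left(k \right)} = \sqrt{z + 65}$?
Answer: $- \frac{4771}{6355} + \frac{6045 \sqrt{82}}{440627} \approx -0.62652$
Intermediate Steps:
$z = 17$ ($z = -6 + 23 = 17$)
$t{\left(k \right)} = \sqrt{82}$ ($t{\left(k \right)} = \sqrt{17 + 65} = \sqrt{82}$)
$\frac{48360 \cdot \frac{1}{42988}}{t{\left(50 \right)}} - \frac{4771}{13774 - 7419} = \frac{48360 \cdot \frac{1}{42988}}{\sqrt{82}} - \frac{4771}{13774 - 7419} = 48360 \cdot \frac{1}{42988} \frac{\sqrt{82}}{82} - \frac{4771}{6355} = \frac{12090 \frac{\sqrt{82}}{82}}{10747} - \frac{4771}{6355} = \frac{6045 \sqrt{82}}{440627} - \frac{4771}{6355} = - \frac{4771}{6355} + \frac{6045 \sqrt{82}}{440627}$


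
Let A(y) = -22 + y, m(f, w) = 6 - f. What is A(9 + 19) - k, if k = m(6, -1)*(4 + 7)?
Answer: 6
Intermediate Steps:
k = 0 (k = (6 - 1*6)*(4 + 7) = (6 - 6)*11 = 0*11 = 0)
A(9 + 19) - k = (-22 + (9 + 19)) - 1*0 = (-22 + 28) + 0 = 6 + 0 = 6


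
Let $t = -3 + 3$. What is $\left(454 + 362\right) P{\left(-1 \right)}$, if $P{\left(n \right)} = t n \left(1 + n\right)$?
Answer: $0$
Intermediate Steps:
$t = 0$
$P{\left(n \right)} = 0$ ($P{\left(n \right)} = 0 n \left(1 + n\right) = 0 \left(1 + n\right) = 0$)
$\left(454 + 362\right) P{\left(-1 \right)} = \left(454 + 362\right) 0 = 816 \cdot 0 = 0$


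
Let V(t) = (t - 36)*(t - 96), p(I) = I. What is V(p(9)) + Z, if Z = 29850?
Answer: 32199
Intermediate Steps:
V(t) = (-96 + t)*(-36 + t) (V(t) = (-36 + t)*(-96 + t) = (-96 + t)*(-36 + t))
V(p(9)) + Z = (3456 + 9**2 - 132*9) + 29850 = (3456 + 81 - 1188) + 29850 = 2349 + 29850 = 32199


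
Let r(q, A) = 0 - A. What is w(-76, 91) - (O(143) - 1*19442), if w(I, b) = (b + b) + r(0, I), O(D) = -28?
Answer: 19728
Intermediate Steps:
r(q, A) = -A
w(I, b) = -I + 2*b (w(I, b) = (b + b) - I = 2*b - I = -I + 2*b)
w(-76, 91) - (O(143) - 1*19442) = (-1*(-76) + 2*91) - (-28 - 1*19442) = (76 + 182) - (-28 - 19442) = 258 - 1*(-19470) = 258 + 19470 = 19728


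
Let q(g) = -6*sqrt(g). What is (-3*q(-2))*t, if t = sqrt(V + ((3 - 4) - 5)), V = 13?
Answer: 18*I*sqrt(14) ≈ 67.35*I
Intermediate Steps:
t = sqrt(7) (t = sqrt(13 + ((3 - 4) - 5)) = sqrt(13 + (-1 - 5)) = sqrt(13 - 6) = sqrt(7) ≈ 2.6458)
(-3*q(-2))*t = (-(-18)*sqrt(-2))*sqrt(7) = (-(-18)*I*sqrt(2))*sqrt(7) = (18*I*sqrt(2))*sqrt(7) = 18*I*sqrt(14)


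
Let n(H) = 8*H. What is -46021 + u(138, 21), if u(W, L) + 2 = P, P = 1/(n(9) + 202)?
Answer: -12610301/274 ≈ -46023.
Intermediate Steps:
P = 1/274 (P = 1/(8*9 + 202) = 1/(72 + 202) = 1/274 ≈ 0.0036496)
u(W, L) = -547/274 (u(W, L) = -2 + 1/274 = -547/274)
-46021 + u(138, 21) = -46021 - 547/274 = -12610301/274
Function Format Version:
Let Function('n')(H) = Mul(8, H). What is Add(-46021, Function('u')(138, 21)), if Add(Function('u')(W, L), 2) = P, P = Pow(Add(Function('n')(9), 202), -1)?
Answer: Rational(-12610301, 274) ≈ -46023.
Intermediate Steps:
P = Rational(1, 274) (P = Pow(Add(Mul(8, 9), 202), -1) = Pow(Add(72, 202), -1) = Pow(274, -1) = Rational(1, 274) ≈ 0.0036496)
Function('u')(W, L) = Rational(-547, 274) (Function('u')(W, L) = Add(-2, Rational(1, 274)) = Rational(-547, 274))
Add(-46021, Function('u')(138, 21)) = Add(-46021, Rational(-547, 274)) = Rational(-12610301, 274)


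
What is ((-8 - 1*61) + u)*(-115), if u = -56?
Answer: 14375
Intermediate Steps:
((-8 - 1*61) + u)*(-115) = ((-8 - 1*61) - 56)*(-115) = ((-8 - 61) - 56)*(-115) = (-69 - 56)*(-115) = -125*(-115) = 14375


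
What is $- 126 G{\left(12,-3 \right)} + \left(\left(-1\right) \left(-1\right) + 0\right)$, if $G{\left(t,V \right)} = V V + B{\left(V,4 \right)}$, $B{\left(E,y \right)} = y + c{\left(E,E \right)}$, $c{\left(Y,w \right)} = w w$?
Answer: $-2771$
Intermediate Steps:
$c{\left(Y,w \right)} = w^{2}$
$B{\left(E,y \right)} = y + E^{2}$
$G{\left(t,V \right)} = 4 + 2 V^{2}$ ($G{\left(t,V \right)} = V V + \left(4 + V^{2}\right) = V^{2} + \left(4 + V^{2}\right) = 4 + 2 V^{2}$)
$- 126 G{\left(12,-3 \right)} + \left(\left(-1\right) \left(-1\right) + 0\right) = - 126 \left(4 + 2 \left(-3\right)^{2}\right) + \left(\left(-1\right) \left(-1\right) + 0\right) = - 126 \left(4 + 2 \cdot 9\right) + \left(1 + 0\right) = - 126 \left(4 + 18\right) + 1 = \left(-126\right) 22 + 1 = -2772 + 1 = -2771$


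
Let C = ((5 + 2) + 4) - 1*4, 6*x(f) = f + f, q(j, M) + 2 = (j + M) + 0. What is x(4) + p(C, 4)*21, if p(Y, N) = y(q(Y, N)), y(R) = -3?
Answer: -185/3 ≈ -61.667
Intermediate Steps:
q(j, M) = -2 + M + j (q(j, M) = -2 + ((j + M) + 0) = -2 + ((M + j) + 0) = -2 + (M + j) = -2 + M + j)
x(f) = f/3 (x(f) = (f + f)/6 = (2*f)/6 = f/3)
C = 7 (C = (7 + 4) - 4 = 11 - 4 = 7)
p(Y, N) = -3
x(4) + p(C, 4)*21 = (1/3)*4 - 3*21 = 4/3 - 63 = -185/3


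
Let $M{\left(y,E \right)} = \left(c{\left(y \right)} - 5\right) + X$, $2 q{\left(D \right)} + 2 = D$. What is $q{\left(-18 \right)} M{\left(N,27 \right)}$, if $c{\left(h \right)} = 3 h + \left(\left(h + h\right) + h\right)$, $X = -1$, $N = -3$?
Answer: $240$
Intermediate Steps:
$q{\left(D \right)} = -1 + \frac{D}{2}$
$c{\left(h \right)} = 6 h$ ($c{\left(h \right)} = 3 h + \left(2 h + h\right) = 3 h + 3 h = 6 h$)
$M{\left(y,E \right)} = -6 + 6 y$ ($M{\left(y,E \right)} = \left(6 y - 5\right) - 1 = \left(-5 + 6 y\right) - 1 = -6 + 6 y$)
$q{\left(-18 \right)} M{\left(N,27 \right)} = \left(-1 + \frac{1}{2} \left(-18\right)\right) \left(-6 + 6 \left(-3\right)\right) = \left(-1 - 9\right) \left(-6 - 18\right) = \left(-10\right) \left(-24\right) = 240$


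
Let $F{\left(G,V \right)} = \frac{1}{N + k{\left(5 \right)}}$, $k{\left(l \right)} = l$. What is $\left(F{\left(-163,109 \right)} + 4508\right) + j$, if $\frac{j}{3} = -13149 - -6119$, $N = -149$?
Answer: $- \frac{2387809}{144} \approx -16582.0$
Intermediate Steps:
$j = -21090$ ($j = 3 \left(-13149 - -6119\right) = 3 \left(-13149 + 6119\right) = 3 \left(-7030\right) = -21090$)
$F{\left(G,V \right)} = - \frac{1}{144}$ ($F{\left(G,V \right)} = \frac{1}{-149 + 5} = \frac{1}{-144} = - \frac{1}{144}$)
$\left(F{\left(-163,109 \right)} + 4508\right) + j = \left(- \frac{1}{144} + 4508\right) - 21090 = \frac{649151}{144} - 21090 = - \frac{2387809}{144}$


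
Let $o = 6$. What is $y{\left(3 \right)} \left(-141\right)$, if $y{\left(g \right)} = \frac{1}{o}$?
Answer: $- \frac{47}{2} \approx -23.5$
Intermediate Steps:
$y{\left(g \right)} = \frac{1}{6}$
$y{\left(3 \right)} \left(-141\right) = \frac{1}{6} \left(-141\right) = - \frac{47}{2}$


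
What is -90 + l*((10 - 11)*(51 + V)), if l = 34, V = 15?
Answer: -2334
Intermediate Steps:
-90 + l*((10 - 11)*(51 + V)) = -90 + 34*((10 - 11)*(51 + 15)) = -90 + 34*(-1*66) = -90 + 34*(-66) = -90 - 2244 = -2334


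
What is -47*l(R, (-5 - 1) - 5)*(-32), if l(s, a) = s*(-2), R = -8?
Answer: 24064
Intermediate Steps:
l(s, a) = -2*s
-47*l(R, (-5 - 1) - 5)*(-32) = -(-94)*(-8)*(-32) = -47*16*(-32) = -752*(-32) = 24064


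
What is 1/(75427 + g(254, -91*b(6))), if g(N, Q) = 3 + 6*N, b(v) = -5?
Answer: 1/76954 ≈ 1.2995e-5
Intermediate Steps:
1/(75427 + g(254, -91*b(6))) = 1/(75427 + (3 + 6*254)) = 1/(75427 + (3 + 1524)) = 1/(75427 + 1527) = 1/76954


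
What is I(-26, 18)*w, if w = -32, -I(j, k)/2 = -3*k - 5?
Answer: -3776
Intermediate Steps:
I(j, k) = 10 + 6*k (I(j, k) = -2*(-3*k - 5) = -2*(-5 - 3*k) = 10 + 6*k)
I(-26, 18)*w = (10 + 6*18)*(-32) = (10 + 108)*(-32) = 118*(-32) = -3776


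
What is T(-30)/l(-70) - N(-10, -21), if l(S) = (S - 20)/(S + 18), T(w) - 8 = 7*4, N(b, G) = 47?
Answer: -131/5 ≈ -26.200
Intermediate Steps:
T(w) = 36 (T(w) = 8 + 7*4 = 8 + 28 = 36)
l(S) = (-20 + S)/(18 + S)
T(-30)/l(-70) - N(-10, -21) = 36/(((-20 - 70)/(18 - 70))) - 1*47 = 36/((-90/(-52))) - 47 = 36/((-1/52*(-90))) - 47 = 36/(45/26) - 47 = 36*(26/45) - 47 = 104/5 - 47 = -131/5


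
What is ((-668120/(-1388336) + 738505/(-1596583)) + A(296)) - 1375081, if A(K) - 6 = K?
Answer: -380915796029011559/277074206986 ≈ -1.3748e+6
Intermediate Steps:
A(K) = 6 + K
((-668120/(-1388336) + 738505/(-1596583)) + A(296)) - 1375081 = ((-668120/(-1388336) + 738505/(-1596583)) + (6 + 296)) - 1375081 = ((-668120*(-1/1388336) + 738505*(-1/1596583)) + 302) - 1375081 = ((83515/173542 - 738505/1596583) + 302) - 1375081 = (5176994535/277074206986 + 302) - 1375081 = 83681587504307/277074206986 - 1375081 = -380915796029011559/277074206986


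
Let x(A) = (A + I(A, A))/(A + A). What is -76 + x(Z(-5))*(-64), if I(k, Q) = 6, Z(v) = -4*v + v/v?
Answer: -820/7 ≈ -117.14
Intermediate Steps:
Z(v) = 1 - 4*v (Z(v) = -4*v + 1 = 1 - 4*v)
x(A) = (6 + A)/(2*A) (x(A) = (A + 6)/(A + A) = (6 + A)/((2*A)) = (6 + A)*(1/(2*A)) = (6 + A)/(2*A))
-76 + x(Z(-5))*(-64) = -76 + ((6 + (1 - 4*(-5)))/(2*(1 - 4*(-5))))*(-64) = -76 + ((6 + (1 + 20))/(2*(1 + 20)))*(-64) = -76 + ((½)*(6 + 21)/21)*(-64) = -76 + ((½)*(1/21)*27)*(-64) = -76 + (9/14)*(-64) = -76 - 288/7 = -820/7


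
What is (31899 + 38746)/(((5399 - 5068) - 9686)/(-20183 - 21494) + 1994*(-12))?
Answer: -2944271665/997237901 ≈ -2.9524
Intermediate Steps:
(31899 + 38746)/(((5399 - 5068) - 9686)/(-20183 - 21494) + 1994*(-12)) = 70645/((331 - 9686)/(-41677) - 23928) = 70645/(-9355*(-1/41677) - 23928) = 70645/(9355/41677 - 23928) = 70645/(-997237901/41677) = 70645*(-41677/997237901) = -2944271665/997237901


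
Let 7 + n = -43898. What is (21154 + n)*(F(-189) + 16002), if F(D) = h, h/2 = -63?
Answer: -361194876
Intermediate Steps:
n = -43905 (n = -7 - 43898 = -43905)
h = -126 (h = 2*(-63) = -126)
F(D) = -126
(21154 + n)*(F(-189) + 16002) = (21154 - 43905)*(-126 + 16002) = -22751*15876 = -361194876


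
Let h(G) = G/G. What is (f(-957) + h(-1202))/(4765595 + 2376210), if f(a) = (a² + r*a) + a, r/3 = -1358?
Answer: 4813711/7141805 ≈ 0.67402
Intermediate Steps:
r = -4074 (r = 3*(-1358) = -4074)
f(a) = a² - 4073*a (f(a) = (a² - 4074*a) + a = a² - 4073*a)
h(G) = 1
(f(-957) + h(-1202))/(4765595 + 2376210) = (-957*(-4073 - 957) + 1)/(4765595 + 2376210) = (-957*(-5030) + 1)/7141805 = (4813710 + 1)*(1/7141805) = 4813711*(1/7141805) = 4813711/7141805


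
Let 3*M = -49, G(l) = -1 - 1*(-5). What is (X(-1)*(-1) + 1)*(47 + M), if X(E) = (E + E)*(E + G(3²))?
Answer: 644/3 ≈ 214.67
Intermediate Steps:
G(l) = 4 (G(l) = -1 + 5 = 4)
M = -49/3 (M = (⅓)*(-49) = -49/3 ≈ -16.333)
X(E) = 2*E*(4 + E) (X(E) = (E + E)*(E + 4) = (2*E)*(4 + E) = 2*E*(4 + E))
(X(-1)*(-1) + 1)*(47 + M) = ((2*(-1)*(4 - 1))*(-1) + 1)*(47 - 49/3) = ((2*(-1)*3)*(-1) + 1)*(92/3) = (-6*(-1) + 1)*(92/3) = (6 + 1)*(92/3) = 7*(92/3) = 644/3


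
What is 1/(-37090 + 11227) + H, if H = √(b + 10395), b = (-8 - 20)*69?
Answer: -1/25863 + √8463 ≈ 91.995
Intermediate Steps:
b = -1932 (b = -28*69 = -1932)
H = √8463 (H = √(-1932 + 10395) = √8463 ≈ 91.995)
1/(-37090 + 11227) + H = 1/(-37090 + 11227) + √8463 = 1/(-25863) + √8463 = -1/25863 + √8463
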